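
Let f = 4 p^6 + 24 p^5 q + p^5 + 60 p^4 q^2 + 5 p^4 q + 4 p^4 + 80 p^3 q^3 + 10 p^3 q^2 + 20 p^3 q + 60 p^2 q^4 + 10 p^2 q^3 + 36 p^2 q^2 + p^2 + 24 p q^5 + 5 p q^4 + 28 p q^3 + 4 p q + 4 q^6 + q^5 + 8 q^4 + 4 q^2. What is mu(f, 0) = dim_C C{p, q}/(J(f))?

4

The Hessian of f at 0 is [[2, 4], [4, 8]] with rank 1, so corank 1. A Groebner basis of the Jacobian ideal J(f) in C{p,q} is {-p/2 + q^3 - q, p^2 - 4*q^2, p*q + 2*q^2}; counting standard monomials gives mu = 4. Corank 1: A-series; mu = 4 gives A_4.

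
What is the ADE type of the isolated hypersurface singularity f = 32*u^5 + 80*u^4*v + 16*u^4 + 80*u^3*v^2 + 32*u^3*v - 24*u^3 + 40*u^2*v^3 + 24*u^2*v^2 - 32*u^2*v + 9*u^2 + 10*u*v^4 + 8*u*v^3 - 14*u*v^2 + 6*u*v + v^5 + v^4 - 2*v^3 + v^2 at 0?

The Hessian of f at 0 is [[18, 6], [6, 2]] with rank 1, so corank 1. A Groebner basis of the Jacobian ideal J(f) in C{u,v} is {-243*u/4 + v^3 + 9*v^2/4 - 81*v/4, u^2 + 3*u/2 - v^2/6 + v/2, u*v - 9*u/4 + 5*v^2/12 - 3*v/4}; counting standard monomials gives mu = 4. Corank 1: A-series; mu = 4 gives A_4.

A_{4}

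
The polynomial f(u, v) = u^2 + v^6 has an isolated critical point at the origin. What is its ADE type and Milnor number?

The Hessian of f at 0 is [[2, 0], [0, 0]] with rank 1, so corank 1. A Groebner basis of the Jacobian ideal J(f) in C{u,v} is {v^5, u}; counting standard monomials gives mu = 5. Corank 1: A-series; mu = 5 gives A_5.

Type A_5, Milnor number mu = 5.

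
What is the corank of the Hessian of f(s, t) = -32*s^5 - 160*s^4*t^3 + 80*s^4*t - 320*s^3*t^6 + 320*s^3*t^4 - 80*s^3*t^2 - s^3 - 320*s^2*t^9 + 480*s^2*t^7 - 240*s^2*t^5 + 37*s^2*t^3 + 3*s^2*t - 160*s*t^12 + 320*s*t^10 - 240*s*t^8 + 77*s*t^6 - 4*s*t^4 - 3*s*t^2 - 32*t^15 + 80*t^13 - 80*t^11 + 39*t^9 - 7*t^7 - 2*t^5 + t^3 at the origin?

2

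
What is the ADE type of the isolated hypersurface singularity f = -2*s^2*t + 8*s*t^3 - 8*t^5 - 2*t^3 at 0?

D_4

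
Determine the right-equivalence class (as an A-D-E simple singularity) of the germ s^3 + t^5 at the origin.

E8

The Hessian of f at 0 has rank 0. Corank 2; j^3 = s^3 is a perfect cube, so E-series; the 5-jet and mu = 8 give E_8.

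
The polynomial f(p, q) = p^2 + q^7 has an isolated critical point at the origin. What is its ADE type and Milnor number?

The Hessian of f at 0 has rank 1. Corank 1: A-series; mu = 6 gives A_6.

Type A_6, Milnor number mu = 6.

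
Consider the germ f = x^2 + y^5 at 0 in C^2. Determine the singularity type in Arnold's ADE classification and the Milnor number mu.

The Hessian of f at 0 has rank 1. Corank 1: A-series; mu = 4 gives A_4.

Type A4, Milnor number mu = 4.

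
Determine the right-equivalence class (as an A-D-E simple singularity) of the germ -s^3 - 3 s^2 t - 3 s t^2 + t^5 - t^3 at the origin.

The Hessian of f at 0 has rank 0. Corank 2; j^3 = -(s + t)^3 is a perfect cube, so E-series; the 5-jet and mu = 8 give E_8.

E_{8}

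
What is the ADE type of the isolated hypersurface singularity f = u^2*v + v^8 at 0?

The Hessian of f at 0 has rank 0. Corank 2; j^3 = u^2*v has shape L^2 M (L != M), so D-series; mu = 9 gives D_9.

D9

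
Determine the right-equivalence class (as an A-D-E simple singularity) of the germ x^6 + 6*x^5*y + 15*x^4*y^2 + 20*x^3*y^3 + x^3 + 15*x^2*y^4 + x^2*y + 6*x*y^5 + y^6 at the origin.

The Hessian of f at 0 is [[0, 0], [0, 0]] with rank 0, so corank 2. A Groebner basis of the Jacobian ideal J(f) in C{x,y} is {-x*y/6 + y^5, x*y^2, x^2 + x*y}; counting standard monomials gives mu = 7. Corank 2; j^3 = x^2*(x + y) has shape L^2 M (L != M), so D-series; mu = 7 gives D_7.

D_{7}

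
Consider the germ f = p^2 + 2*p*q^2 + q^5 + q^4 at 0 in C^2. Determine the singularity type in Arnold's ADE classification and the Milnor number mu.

Type A_{4}, Milnor number mu = 4.

The Hessian of f at 0 is [[2, 0], [0, 0]] with rank 1, so corank 1. A Groebner basis of the Jacobian ideal J(f) in C{p,q} is {p^2, p + q^2}; counting standard monomials gives mu = 4. Corank 1: A-series; mu = 4 gives A_4.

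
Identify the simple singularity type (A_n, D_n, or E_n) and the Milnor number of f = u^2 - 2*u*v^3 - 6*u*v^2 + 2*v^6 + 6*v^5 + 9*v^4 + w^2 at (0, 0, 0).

The Hessian of f at 0 has rank 2. Corank 1: A-series; mu = 5 gives A_5.

Type A_5, Milnor number mu = 5.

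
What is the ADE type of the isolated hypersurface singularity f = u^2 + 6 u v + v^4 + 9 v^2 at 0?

A3

The Hessian of f at 0 is [[2, 6], [6, 18]] with rank 1, so corank 1. A Groebner basis of the Jacobian ideal J(f) in C{u,v} is {v^3, u + 3*v}; counting standard monomials gives mu = 3. Corank 1: A-series; mu = 3 gives A_3.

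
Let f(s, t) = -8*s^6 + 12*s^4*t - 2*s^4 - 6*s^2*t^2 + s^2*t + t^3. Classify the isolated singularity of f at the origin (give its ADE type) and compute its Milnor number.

The Hessian of f at 0 has rank 0. Corank 2; j^3 = t*(s^2 + t^2) splits into three distinct lines over C (the quadratic factor has nonzero discriminant), so D_4.

Type D4, Milnor number mu = 4.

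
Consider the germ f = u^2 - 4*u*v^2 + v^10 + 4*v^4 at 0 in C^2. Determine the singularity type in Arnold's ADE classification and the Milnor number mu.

Type A_{9}, Milnor number mu = 9.

The Hessian of f at 0 is [[2, 0], [0, 0]] with rank 1, so corank 1. A Groebner basis of the Jacobian ideal J(f) in C{u,v} is {u^5, u^4*v, -u/2 + v^2}; counting standard monomials gives mu = 9. Corank 1: A-series; mu = 9 gives A_9.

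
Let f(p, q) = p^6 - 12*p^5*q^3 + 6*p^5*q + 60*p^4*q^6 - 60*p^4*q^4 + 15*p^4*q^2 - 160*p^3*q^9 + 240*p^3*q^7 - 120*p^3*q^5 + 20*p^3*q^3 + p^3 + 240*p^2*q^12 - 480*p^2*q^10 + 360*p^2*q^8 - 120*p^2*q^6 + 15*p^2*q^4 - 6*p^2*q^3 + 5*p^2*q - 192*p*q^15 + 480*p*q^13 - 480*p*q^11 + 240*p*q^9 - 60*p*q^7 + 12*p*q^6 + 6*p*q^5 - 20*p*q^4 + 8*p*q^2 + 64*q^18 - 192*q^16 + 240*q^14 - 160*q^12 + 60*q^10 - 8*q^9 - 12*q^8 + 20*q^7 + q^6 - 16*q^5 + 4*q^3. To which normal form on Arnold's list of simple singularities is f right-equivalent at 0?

The Hessian of f at 0 has rank 0. Corank 2; j^3 = (p + q)*(p + 2*q)^2 has shape L^2 M (L != M), so D-series; mu = 7 gives D_7.

D7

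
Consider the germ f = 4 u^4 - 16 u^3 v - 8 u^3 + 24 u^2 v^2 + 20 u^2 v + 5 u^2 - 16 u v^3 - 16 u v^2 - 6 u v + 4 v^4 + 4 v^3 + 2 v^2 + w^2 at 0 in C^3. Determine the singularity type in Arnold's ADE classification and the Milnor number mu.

The Hessian of f at 0 has rank 3. Corank 0: nondegenerate Morse point, so A_1.

Type A_1, Milnor number mu = 1.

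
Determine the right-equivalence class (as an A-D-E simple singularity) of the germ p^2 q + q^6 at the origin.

The Hessian of f at 0 has rank 0. Corank 2; j^3 = p^2*q has shape L^2 M (L != M), so D-series; mu = 7 gives D_7.

D_{7}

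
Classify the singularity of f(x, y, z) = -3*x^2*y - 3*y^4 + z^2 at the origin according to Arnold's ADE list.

D_{5}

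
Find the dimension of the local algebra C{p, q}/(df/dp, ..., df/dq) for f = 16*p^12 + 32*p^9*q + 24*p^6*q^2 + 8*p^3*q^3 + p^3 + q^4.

6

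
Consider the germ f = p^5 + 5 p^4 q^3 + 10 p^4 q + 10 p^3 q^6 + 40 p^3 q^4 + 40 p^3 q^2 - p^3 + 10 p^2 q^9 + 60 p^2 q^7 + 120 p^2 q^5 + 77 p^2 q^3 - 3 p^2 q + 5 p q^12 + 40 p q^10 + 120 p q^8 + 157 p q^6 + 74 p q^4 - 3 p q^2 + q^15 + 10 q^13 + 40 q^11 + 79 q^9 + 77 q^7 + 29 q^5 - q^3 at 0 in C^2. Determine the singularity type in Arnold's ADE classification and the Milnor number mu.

The Hessian of f at 0 has rank 0. Corank 2; j^3 = -(p + q)^3 is a perfect cube, so E-series; the 5-jet and mu = 8 give E_8.

Type E_{8}, Milnor number mu = 8.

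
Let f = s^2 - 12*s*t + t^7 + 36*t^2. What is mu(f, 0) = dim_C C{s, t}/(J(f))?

6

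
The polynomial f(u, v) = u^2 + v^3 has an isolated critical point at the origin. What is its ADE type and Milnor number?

The Hessian of f at 0 has rank 1. Corank 1: A-series; mu = 2 gives A_2.

Type A_2, Milnor number mu = 2.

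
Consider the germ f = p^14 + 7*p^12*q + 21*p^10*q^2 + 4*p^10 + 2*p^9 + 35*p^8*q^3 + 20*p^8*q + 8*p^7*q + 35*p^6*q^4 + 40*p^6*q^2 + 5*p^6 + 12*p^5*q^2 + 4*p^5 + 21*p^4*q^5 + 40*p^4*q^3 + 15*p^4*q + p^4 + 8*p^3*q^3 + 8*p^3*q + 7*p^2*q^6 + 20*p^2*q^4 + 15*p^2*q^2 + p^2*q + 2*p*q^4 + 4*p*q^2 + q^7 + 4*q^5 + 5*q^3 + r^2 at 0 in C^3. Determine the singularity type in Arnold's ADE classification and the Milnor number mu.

The Hessian of f at 0 is [[0, 0, 0], [0, 0, 0], [0, 0, 2]] with rank 1, so corank 2. A Groebner basis of the Jacobian ideal J(f) in C{p,q,r} is {q^3, p^2 - q^2, p*q + 2*q^2, r}; counting standard monomials gives mu = 4. Corank 2; j^3 = q*(p^2 + 4*p*q + 5*q^2) splits into three distinct lines over C (the quadratic factor has nonzero discriminant), so D_4.

Type D_4, Milnor number mu = 4.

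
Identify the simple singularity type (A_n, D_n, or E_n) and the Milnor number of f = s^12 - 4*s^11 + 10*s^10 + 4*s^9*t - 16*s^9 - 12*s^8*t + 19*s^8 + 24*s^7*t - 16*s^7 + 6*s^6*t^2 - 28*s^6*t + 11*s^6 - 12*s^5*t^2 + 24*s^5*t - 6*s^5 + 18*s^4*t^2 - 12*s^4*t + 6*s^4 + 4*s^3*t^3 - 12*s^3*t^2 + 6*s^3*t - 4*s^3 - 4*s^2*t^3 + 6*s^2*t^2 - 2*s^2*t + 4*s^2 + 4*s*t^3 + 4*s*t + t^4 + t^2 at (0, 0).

Type A_3, Milnor number mu = 3.

The Hessian of f at 0 has rank 1. Corank 1: A-series; mu = 3 gives A_3.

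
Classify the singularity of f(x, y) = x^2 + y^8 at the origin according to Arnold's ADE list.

A7

The Hessian of f at 0 has rank 1. Corank 1: A-series; mu = 7 gives A_7.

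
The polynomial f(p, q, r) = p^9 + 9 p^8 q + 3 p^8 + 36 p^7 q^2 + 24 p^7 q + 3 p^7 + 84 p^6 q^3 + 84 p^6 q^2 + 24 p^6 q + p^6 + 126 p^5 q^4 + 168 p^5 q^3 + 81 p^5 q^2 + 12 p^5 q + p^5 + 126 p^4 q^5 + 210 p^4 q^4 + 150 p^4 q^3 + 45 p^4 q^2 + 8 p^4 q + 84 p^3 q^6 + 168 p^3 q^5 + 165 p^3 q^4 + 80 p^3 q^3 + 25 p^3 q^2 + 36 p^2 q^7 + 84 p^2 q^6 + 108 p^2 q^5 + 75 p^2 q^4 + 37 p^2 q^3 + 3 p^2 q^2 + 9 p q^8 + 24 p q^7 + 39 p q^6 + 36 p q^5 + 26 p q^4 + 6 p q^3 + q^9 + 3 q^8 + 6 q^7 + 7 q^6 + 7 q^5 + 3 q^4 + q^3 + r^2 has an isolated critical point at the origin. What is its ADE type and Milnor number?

The Hessian of f at 0 is [[0, 0, 0], [0, 0, 0], [0, 0, 2]] with rank 1, so corank 2. A Groebner basis of the Jacobian ideal J(f) in C{p,q,r} is {p^4 - 2*p*q^2, p^2*q + 3*p*q^2/2 + q^2/2, q^3, r}; counting standard monomials gives mu = 8. Corank 2; j^3 = q^3 is a perfect cube, so E-series; the 5-jet and mu = 8 give E_8.

Type E_{8}, Milnor number mu = 8.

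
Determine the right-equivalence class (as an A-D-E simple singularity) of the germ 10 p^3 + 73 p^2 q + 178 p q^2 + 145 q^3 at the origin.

The Hessian of f at 0 has rank 0. Corank 2; j^3 = (2*p + 5*q)*(5*p^2 + 24*p*q + 29*q^2) splits into three distinct lines over C (the quadratic factor has nonzero discriminant), so D_4.

D_{4}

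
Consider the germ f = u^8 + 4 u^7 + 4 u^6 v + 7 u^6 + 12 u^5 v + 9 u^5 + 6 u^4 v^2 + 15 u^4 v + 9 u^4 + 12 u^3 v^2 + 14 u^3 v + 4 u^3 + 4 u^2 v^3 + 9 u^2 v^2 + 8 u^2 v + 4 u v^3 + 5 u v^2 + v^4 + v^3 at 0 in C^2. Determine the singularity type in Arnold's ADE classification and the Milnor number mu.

Type D5, Milnor number mu = 5.

The Hessian of f at 0 is [[0, 0], [0, 0]] with rank 0, so corank 2. A Groebner basis of the Jacobian ideal J(f) in C{u,v} is {u*v^2 + 4*u*v + 2*v^2, -8*u*v + v^3 - 4*v^2, u^2 + 2*u*v + 3*v^2/4}; counting standard monomials gives mu = 5. Corank 2; j^3 = (u + v)*(2*u + v)^2 has shape L^2 M (L != M), so D-series; mu = 5 gives D_5.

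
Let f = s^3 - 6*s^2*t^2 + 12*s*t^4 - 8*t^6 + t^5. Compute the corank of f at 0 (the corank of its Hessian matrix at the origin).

2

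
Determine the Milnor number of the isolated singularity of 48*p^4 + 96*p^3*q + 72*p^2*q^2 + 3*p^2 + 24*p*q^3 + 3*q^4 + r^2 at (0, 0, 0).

3

The Hessian of f at 0 has rank 2. Corank 1: A-series; mu = 3 gives A_3.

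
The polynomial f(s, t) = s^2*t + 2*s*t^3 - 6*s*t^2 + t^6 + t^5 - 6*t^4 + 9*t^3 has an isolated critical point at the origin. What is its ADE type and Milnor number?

Type D_{7}, Milnor number mu = 7.

The Hessian of f at 0 has rank 0. Corank 2; j^3 = t*(s - 3*t)^2 has shape L^2 M (L != M), so D-series; mu = 7 gives D_7.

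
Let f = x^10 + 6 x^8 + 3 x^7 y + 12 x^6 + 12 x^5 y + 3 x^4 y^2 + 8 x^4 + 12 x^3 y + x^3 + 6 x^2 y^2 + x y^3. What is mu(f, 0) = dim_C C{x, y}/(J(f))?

7

The Hessian of f at 0 is [[0, 0], [0, 0]] with rank 0, so corank 2. A Groebner basis of the Jacobian ideal J(f) in C{x,y} is {3*x^2/4 + y^4 + y^3/4, x^3, x^2*y - x^2/4 - y^3/12, x^2 + x*y^2 + y^3/3}; counting standard monomials gives mu = 7. Corank 2; j^3 = x^3 is a perfect cube, so E-series; the 4-jet and mu = 7 give E_7.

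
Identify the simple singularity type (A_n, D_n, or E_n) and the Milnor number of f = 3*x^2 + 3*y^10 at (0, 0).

Type A_9, Milnor number mu = 9.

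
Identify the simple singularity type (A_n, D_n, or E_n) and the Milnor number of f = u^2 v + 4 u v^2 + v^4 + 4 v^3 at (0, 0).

Type D_5, Milnor number mu = 5.

The Hessian of f at 0 is [[0, 0], [0, 0]] with rank 0, so corank 2. A Groebner basis of the Jacobian ideal J(f) in C{u,v} is {u^3 - 2*u^2 + 8*v^2, u^2/4 + v^3 - v^2, u*v + 2*v^2}; counting standard monomials gives mu = 5. Corank 2; j^3 = v*(u + 2*v)^2 has shape L^2 M (L != M), so D-series; mu = 5 gives D_5.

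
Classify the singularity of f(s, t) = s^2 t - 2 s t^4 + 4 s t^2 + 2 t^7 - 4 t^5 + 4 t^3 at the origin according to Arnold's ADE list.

The Hessian of f at 0 is [[0, 0], [0, 0]] with rank 0, so corank 2. A Groebner basis of the Jacobian ideal J(f) in C{s,t} is {s^2/6 + s*t^3 + 8*s*t/3 + 14*t^2/3, -s*t + t^4 - 2*t^2, s^3 - 12*s*t^2 - 16*t^3, s^2*t + 4*s*t^2 + 4*t^3}; counting standard monomials gives mu = 8. Corank 2; j^3 = t*(s + 2*t)^2 has shape L^2 M (L != M), so D-series; mu = 8 gives D_8.

D8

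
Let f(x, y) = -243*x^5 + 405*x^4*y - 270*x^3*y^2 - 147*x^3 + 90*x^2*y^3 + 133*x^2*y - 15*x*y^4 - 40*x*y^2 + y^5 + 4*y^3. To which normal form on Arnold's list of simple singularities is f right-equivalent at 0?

D_{6}

The Hessian of f at 0 has rank 0. Corank 2; j^3 = -(3*x - y)*(7*x - 2*y)^2 has shape L^2 M (L != M), so D-series; mu = 6 gives D_6.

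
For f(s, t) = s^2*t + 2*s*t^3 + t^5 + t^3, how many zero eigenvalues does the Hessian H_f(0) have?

2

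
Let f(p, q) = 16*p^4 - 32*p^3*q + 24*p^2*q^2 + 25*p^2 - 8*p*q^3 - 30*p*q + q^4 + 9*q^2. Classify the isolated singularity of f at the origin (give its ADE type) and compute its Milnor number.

Type A_{3}, Milnor number mu = 3.

The Hessian of f at 0 has rank 1. Corank 1: A-series; mu = 3 gives A_3.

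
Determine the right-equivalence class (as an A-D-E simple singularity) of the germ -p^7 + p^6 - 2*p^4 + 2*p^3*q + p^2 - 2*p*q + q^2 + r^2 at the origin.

The Hessian of f at 0 has rank 2. Corank 1: A-series; mu = 6 gives A_6.

A_6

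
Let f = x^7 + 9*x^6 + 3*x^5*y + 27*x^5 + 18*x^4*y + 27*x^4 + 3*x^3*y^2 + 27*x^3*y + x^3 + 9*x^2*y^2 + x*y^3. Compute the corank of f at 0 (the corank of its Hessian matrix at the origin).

The Hessian at 0 is [[0, 0], [0, 0]] of rank 0; hence corank 2.

2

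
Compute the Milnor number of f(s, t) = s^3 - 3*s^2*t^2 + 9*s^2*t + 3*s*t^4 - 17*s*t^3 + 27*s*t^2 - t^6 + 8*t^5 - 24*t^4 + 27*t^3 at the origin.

7

The Hessian of f at 0 has rank 0. Corank 2; j^3 = (s + 3*t)^3 is a perfect cube, so E-series; the 4-jet and mu = 7 give E_7.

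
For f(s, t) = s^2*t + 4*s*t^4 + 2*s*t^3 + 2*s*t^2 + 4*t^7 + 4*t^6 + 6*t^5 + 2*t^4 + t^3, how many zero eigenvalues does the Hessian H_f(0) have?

Hessian at 0 has rank 0.

2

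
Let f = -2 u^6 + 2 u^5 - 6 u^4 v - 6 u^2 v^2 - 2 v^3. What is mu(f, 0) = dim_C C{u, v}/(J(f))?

The Hessian of f at 0 has rank 0. Corank 2; j^3 = -2*v^3 is a perfect cube, so E-series; the 5-jet and mu = 8 give E_8.

8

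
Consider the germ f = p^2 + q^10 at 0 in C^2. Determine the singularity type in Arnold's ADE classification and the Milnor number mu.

Type A_{9}, Milnor number mu = 9.

The Hessian of f at 0 has rank 1. Corank 1: A-series; mu = 9 gives A_9.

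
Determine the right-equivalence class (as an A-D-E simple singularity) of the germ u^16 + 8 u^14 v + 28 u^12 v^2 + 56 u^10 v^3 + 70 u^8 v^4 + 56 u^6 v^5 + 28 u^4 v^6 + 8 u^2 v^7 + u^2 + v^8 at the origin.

The Hessian of f at 0 is [[2, 0], [0, 0]] with rank 1, so corank 1. A Groebner basis of the Jacobian ideal J(f) in C{u,v} is {v^7, u}; counting standard monomials gives mu = 7. Corank 1: A-series; mu = 7 gives A_7.

A_{7}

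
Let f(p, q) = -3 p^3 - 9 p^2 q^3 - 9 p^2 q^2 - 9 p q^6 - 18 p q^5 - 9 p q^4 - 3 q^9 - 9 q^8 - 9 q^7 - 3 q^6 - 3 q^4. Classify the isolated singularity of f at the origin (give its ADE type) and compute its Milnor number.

Type E_{6}, Milnor number mu = 6.

The Hessian of f at 0 is [[0, 0], [0, 0]] with rank 0, so corank 2. A Groebner basis of the Jacobian ideal J(f) in C{p,q} is {p^3, p^2*q, p^2/2 + p*q^2, q^3}; counting standard monomials gives mu = 6. Corank 2; j^3 = -3*p^3 is a perfect cube, so E-series; the 4-jet and mu = 6 give E_6.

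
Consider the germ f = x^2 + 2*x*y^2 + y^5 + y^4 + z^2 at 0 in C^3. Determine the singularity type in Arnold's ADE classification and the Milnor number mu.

The Hessian of f at 0 is [[2, 0, 0], [0, 0, 0], [0, 0, 2]] with rank 2, so corank 1. A Groebner basis of the Jacobian ideal J(f) in C{x,y,z} is {x^2, x + y^2, z}; counting standard monomials gives mu = 4. Corank 1: A-series; mu = 4 gives A_4.

Type A_4, Milnor number mu = 4.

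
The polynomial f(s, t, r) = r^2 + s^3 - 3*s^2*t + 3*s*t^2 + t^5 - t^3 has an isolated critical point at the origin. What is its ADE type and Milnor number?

Type E8, Milnor number mu = 8.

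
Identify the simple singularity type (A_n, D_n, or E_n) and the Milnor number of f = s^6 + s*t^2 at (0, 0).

Type D7, Milnor number mu = 7.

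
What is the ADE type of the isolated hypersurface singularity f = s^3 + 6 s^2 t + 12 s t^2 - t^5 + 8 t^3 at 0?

E8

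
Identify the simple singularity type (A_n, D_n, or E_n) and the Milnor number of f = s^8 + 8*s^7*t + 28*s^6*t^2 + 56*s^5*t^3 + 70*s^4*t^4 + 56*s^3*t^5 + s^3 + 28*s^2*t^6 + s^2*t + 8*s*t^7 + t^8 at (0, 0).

The Hessian of f at 0 has rank 0. Corank 2; j^3 = s^2*(s + t) has shape L^2 M (L != M), so D-series; mu = 9 gives D_9.

Type D_9, Milnor number mu = 9.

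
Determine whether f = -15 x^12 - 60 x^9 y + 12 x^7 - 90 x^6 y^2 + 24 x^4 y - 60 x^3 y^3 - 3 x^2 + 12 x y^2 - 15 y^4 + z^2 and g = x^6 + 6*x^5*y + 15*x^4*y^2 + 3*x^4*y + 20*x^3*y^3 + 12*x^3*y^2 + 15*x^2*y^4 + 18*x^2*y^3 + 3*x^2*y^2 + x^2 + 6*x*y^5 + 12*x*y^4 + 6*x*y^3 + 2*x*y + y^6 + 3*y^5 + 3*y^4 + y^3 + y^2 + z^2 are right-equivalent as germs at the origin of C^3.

No.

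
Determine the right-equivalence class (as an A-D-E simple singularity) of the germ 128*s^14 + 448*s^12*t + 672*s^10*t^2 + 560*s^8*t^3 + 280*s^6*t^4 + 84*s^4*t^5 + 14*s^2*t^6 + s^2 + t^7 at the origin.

The Hessian of f at 0 has rank 1. Corank 1: A-series; mu = 6 gives A_6.

A_{6}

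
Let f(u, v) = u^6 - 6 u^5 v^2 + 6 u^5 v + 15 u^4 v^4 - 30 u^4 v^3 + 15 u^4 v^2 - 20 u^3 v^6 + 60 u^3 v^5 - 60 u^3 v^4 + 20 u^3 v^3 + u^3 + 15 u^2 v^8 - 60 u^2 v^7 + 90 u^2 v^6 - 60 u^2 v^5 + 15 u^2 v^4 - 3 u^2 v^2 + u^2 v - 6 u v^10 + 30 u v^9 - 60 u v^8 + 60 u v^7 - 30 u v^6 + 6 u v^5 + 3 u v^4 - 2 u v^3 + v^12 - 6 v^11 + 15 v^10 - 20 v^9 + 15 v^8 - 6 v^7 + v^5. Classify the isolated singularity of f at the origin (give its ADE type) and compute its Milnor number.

Type D_{7}, Milnor number mu = 7.

The Hessian of f at 0 has rank 0. Corank 2; j^3 = u^2*(u + v) has shape L^2 M (L != M), so D-series; mu = 7 gives D_7.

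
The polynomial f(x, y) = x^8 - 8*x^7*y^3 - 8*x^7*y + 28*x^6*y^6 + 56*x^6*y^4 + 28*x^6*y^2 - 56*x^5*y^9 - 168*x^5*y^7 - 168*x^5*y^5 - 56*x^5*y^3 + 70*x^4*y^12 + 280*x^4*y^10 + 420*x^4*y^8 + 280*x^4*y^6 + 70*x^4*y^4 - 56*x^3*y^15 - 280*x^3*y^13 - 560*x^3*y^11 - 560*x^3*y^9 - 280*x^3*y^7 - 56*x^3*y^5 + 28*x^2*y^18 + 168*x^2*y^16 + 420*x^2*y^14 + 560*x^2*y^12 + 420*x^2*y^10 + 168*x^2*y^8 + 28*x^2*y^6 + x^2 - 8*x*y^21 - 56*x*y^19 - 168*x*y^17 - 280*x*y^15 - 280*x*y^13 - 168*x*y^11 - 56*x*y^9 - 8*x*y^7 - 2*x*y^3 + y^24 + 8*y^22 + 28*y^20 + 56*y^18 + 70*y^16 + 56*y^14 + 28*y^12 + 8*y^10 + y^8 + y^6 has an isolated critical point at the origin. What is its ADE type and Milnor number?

Type A_7, Milnor number mu = 7.

The Hessian of f at 0 has rank 1. Corank 1: A-series; mu = 7 gives A_7.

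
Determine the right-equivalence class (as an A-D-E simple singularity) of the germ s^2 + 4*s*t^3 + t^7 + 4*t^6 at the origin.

A_6

The Hessian of f at 0 has rank 1. Corank 1: A-series; mu = 6 gives A_6.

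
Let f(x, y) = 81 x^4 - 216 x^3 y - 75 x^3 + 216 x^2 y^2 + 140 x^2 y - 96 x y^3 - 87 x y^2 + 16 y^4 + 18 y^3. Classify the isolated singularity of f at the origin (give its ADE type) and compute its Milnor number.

Type D_{5}, Milnor number mu = 5.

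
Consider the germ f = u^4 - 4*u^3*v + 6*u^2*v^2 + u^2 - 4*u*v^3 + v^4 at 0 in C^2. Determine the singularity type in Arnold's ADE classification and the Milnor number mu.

Type A3, Milnor number mu = 3.

The Hessian of f at 0 has rank 1. Corank 1: A-series; mu = 3 gives A_3.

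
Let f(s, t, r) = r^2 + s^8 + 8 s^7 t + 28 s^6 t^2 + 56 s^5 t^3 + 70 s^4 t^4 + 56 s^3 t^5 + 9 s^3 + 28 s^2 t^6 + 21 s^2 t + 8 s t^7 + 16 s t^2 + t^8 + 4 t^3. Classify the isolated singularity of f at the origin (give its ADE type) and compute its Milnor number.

The Hessian of f at 0 has rank 1. Corank 2; j^3 = (s + t)*(3*s + 2*t)^2 has shape L^2 M (L != M), so D-series; mu = 9 gives D_9.

Type D_9, Milnor number mu = 9.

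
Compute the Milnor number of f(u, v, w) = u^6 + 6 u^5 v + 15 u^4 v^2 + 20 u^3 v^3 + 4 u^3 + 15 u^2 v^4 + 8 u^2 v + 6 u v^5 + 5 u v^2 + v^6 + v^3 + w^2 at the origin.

7

The Hessian of f at 0 is [[0, 0, 0], [0, 0, 0], [0, 0, 2]] with rank 1, so corank 2. A Groebner basis of the Jacobian ideal J(f) in C{u,v,w} is {-32*u*v/3 + v^5 - 16*v^2/3, u*v^2 + v^3/2, u^2 + 3*u*v/2 + v^2/2, w}; counting standard monomials gives mu = 7. Corank 2; j^3 = (u + v)*(2*u + v)^2 has shape L^2 M (L != M), so D-series; mu = 7 gives D_7.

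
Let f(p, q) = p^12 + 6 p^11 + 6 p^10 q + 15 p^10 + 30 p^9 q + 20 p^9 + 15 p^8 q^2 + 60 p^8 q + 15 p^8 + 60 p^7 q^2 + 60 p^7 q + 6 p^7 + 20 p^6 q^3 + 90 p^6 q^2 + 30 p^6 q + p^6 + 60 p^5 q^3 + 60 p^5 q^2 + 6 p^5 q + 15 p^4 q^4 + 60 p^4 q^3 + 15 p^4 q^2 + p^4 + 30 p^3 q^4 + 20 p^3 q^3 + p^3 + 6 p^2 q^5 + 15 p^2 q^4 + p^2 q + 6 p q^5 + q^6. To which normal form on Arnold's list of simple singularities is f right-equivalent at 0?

The Hessian of f at 0 is [[0, 0], [0, 0]] with rank 0, so corank 2. A Groebner basis of the Jacobian ideal J(f) in C{p,q} is {-p*q/6 + q^5, p*q^2, p^2 + p*q}; counting standard monomials gives mu = 7. Corank 2; j^3 = p^2*(p + q) has shape L^2 M (L != M), so D-series; mu = 7 gives D_7.

D_{7}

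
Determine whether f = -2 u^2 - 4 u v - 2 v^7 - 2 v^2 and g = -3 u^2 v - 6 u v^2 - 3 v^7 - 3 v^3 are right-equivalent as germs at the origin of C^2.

No.

The Hessian of f at 0 has rank 1. Corank 1: A-series; mu = 6 gives A_6. The Hessian of g at 0 has rank 0. Corank 2; j^3 = -3*v*(u + v)^2 has shape L^2 M (L != M), so D-series; mu = 8 gives D_8. f is A_6 but g is D_8, hence not right-equivalent.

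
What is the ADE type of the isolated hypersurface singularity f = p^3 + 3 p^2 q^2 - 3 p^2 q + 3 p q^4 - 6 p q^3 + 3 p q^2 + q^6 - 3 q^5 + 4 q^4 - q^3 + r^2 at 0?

The Hessian of f at 0 has rank 1. Corank 2; j^3 = (p - q)^3 is a perfect cube, so E-series; the 4-jet and mu = 6 give E_6.

E_6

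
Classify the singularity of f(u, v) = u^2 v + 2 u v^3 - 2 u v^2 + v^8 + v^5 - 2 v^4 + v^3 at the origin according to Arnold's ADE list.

The Hessian of f at 0 has rank 0. Corank 2; j^3 = v*(u - v)^2 has shape L^2 M (L != M), so D-series; mu = 9 gives D_9.

D_{9}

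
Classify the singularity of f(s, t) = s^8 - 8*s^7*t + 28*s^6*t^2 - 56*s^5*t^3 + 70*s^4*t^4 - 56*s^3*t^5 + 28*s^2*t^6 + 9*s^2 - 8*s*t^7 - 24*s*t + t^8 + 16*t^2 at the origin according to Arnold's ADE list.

The Hessian of f at 0 is [[18, -24], [-24, 32]] with rank 1, so corank 1. A Groebner basis of the Jacobian ideal J(f) in C{s,t} is {t^7, s - 4*t/3}; counting standard monomials gives mu = 7. Corank 1: A-series; mu = 7 gives A_7.

A7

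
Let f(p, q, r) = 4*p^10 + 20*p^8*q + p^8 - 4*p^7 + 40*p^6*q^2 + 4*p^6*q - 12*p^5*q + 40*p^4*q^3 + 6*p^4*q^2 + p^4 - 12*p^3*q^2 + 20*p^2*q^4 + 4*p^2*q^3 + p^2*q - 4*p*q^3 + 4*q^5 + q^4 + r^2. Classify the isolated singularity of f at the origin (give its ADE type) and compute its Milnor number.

The Hessian of f at 0 is [[0, 0, 0], [0, 0, 0], [0, 0, 2]] with rank 1, so corank 2. A Groebner basis of the Jacobian ideal J(f) in C{p,q,r} is {p*q^2, -p*q/2 + q^3, p^2 + 2*p*q, r}; counting standard monomials gives mu = 5. Corank 2; j^3 = p^2*q has shape L^2 M (L != M), so D-series; mu = 5 gives D_5.

Type D_5, Milnor number mu = 5.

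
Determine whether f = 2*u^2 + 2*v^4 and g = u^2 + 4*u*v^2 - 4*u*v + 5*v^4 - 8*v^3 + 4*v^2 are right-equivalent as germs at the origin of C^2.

The Hessian of f at 0 has rank 1. Corank 1: A-series; mu = 3 gives A_3. The Hessian of g at 0 has rank 1. Corank 1: A-series; mu = 3 gives A_3. Both have type A_3, hence right-equivalent.

Yes.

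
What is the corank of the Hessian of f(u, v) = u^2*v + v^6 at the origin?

2

Hessian at 0 has rank 0.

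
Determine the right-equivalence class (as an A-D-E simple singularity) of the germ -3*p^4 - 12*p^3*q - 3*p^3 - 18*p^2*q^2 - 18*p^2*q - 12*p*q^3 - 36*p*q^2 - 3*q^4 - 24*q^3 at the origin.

E6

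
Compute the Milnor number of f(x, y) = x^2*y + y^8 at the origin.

The Hessian of f at 0 has rank 0. Corank 2; j^3 = x^2*y has shape L^2 M (L != M), so D-series; mu = 9 gives D_9.

9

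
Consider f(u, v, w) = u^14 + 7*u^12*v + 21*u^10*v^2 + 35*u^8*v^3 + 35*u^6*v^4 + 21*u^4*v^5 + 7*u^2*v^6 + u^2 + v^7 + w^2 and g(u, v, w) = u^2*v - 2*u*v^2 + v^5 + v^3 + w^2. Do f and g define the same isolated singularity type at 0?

The Hessian of f at 0 is [[2, 0, 0], [0, 0, 0], [0, 0, 2]] with rank 2, so corank 1. A Groebner basis of the Jacobian ideal J(f) in C{u,v,w} is {v^6, u, w}; counting standard monomials gives mu = 6. Corank 1: A-series; mu = 6 gives A_6. The Hessian of g at 0 is [[0, 0, 0], [0, 0, 0], [0, 0, 2]] with rank 1, so corank 2. A Groebner basis of the Jacobian ideal J(g) in C{u,v,w} is {u^2/5 + v^4 - v^2/5, u^3 - v^3, u*v - v^2, w}; counting standard monomials gives mu = 6. Corank 2; j^3 = v*(u - v)^2 has shape L^2 M (L != M), so D-series; mu = 6 gives D_6. f is A_6 but g is D_6, hence not right-equivalent.

No.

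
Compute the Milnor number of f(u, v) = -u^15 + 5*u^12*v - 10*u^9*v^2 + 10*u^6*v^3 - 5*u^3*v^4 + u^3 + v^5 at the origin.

The Hessian of f at 0 has rank 0. Corank 2; j^3 = u^3 is a perfect cube, so E-series; the 5-jet and mu = 8 give E_8.

8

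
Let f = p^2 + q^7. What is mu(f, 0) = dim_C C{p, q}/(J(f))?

The Hessian of f at 0 has rank 1. Corank 1: A-series; mu = 6 gives A_6.

6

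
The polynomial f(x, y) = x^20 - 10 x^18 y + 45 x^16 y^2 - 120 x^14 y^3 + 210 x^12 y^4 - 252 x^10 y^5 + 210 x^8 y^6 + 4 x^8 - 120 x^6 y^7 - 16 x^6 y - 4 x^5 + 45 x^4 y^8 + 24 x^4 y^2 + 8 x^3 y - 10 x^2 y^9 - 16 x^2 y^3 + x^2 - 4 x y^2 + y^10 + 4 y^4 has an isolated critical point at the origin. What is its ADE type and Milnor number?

Type A9, Milnor number mu = 9.

The Hessian of f at 0 has rank 1. Corank 1: A-series; mu = 9 gives A_9.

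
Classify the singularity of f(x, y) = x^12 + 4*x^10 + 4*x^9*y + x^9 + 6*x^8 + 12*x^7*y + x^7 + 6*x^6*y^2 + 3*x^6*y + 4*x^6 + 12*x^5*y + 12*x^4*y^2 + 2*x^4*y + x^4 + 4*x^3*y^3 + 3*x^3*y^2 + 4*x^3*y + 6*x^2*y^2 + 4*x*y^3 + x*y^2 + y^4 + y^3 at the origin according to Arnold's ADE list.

The Hessian of f at 0 is [[0, 0], [0, 0]] with rank 0, so corank 2. A Groebner basis of the Jacobian ideal J(f) in C{x,y} is {x^3 + y^2/4, y^3, x*y + y^2}; counting standard monomials gives mu = 5. Corank 2; j^3 = y^2*(x + y) has shape L^2 M (L != M), so D-series; mu = 5 gives D_5.

D5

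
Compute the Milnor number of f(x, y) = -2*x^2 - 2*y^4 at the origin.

The Hessian of f at 0 is [[-4, 0], [0, 0]] with rank 1, so corank 1. A Groebner basis of the Jacobian ideal J(f) in C{x,y} is {y^3, x}; counting standard monomials gives mu = 3. Corank 1: A-series; mu = 3 gives A_3.

3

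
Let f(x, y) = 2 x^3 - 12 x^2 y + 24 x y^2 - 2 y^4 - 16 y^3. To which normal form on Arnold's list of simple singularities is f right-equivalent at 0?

E_6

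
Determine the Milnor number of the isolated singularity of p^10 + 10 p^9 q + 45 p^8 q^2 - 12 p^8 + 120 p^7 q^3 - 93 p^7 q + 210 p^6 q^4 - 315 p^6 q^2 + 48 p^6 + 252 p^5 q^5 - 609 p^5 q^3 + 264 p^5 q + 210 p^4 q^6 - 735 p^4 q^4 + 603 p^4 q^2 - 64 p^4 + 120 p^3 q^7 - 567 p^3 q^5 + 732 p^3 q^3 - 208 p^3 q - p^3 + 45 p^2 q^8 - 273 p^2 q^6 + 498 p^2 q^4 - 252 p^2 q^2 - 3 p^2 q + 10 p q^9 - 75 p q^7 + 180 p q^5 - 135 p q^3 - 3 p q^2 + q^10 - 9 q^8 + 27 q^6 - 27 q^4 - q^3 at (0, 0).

7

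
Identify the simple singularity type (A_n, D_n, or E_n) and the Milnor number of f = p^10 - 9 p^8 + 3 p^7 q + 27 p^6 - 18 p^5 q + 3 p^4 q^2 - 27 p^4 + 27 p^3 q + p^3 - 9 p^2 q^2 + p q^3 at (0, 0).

Type E_{7}, Milnor number mu = 7.

The Hessian of f at 0 has rank 0. Corank 2; j^3 = p^3 is a perfect cube, so E-series; the 4-jet and mu = 7 give E_7.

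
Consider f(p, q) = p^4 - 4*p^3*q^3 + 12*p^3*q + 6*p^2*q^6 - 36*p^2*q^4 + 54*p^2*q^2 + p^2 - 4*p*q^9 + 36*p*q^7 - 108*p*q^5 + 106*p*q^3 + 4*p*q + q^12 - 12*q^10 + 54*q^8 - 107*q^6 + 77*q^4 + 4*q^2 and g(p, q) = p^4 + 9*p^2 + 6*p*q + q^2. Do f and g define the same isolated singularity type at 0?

Yes.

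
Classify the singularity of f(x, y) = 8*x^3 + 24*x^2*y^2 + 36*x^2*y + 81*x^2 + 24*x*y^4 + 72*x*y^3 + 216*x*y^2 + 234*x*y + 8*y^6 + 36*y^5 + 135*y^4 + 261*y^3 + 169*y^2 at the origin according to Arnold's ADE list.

The Hessian of f at 0 has rank 1. Corank 1: A-series; mu = 2 gives A_2.

A_{2}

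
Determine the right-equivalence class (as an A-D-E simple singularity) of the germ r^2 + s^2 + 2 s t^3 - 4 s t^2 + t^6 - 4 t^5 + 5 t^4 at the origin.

A_{3}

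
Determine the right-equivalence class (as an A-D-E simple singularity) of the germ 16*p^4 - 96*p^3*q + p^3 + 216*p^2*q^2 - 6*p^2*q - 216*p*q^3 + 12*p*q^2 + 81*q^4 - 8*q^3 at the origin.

E_{6}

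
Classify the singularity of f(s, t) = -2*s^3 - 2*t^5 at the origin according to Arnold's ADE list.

E_{8}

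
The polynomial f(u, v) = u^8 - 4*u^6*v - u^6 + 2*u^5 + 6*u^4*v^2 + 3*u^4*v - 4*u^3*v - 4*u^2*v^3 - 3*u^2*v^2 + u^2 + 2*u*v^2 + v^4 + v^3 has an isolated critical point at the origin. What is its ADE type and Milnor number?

Type A2, Milnor number mu = 2.

The Hessian of f at 0 is [[2, 0], [0, 0]] with rank 1, so corank 1. A Groebner basis of the Jacobian ideal J(f) in C{u,v} is {v^2, u}; counting standard monomials gives mu = 2. Corank 1: A-series; mu = 2 gives A_2.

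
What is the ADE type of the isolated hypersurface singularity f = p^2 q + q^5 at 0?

D_{6}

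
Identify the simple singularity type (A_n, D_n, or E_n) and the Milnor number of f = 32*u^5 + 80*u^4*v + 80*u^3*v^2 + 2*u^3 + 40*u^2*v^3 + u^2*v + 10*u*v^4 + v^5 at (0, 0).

Type D_{6}, Milnor number mu = 6.

The Hessian of f at 0 is [[0, 0], [0, 0]] with rank 0, so corank 2. A Groebner basis of the Jacobian ideal J(f) in C{u,v} is {-u*v/10 + v^4, u*v^2, u^2 + u*v/2}; counting standard monomials gives mu = 6. Corank 2; j^3 = u^2*(2*u + v) has shape L^2 M (L != M), so D-series; mu = 6 gives D_6.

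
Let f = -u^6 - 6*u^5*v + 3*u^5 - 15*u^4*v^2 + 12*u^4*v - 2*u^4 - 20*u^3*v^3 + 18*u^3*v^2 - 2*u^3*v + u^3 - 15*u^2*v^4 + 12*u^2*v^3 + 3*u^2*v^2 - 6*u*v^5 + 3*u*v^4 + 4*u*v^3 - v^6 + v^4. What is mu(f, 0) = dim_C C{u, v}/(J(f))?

6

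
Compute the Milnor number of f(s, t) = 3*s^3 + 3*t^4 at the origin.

6

The Hessian of f at 0 has rank 0. Corank 2; j^3 = 3*s^3 is a perfect cube, so E-series; the 4-jet and mu = 6 give E_6.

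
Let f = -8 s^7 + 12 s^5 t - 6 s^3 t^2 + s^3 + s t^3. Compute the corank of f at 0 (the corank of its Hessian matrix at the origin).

Hessian at 0 has rank 0.

2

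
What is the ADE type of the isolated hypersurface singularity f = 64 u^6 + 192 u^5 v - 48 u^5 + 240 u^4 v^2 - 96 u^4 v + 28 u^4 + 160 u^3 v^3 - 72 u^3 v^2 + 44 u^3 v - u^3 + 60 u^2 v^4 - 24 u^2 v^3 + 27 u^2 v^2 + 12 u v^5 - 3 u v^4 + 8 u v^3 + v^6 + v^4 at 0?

E6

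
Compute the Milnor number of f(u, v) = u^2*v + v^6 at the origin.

7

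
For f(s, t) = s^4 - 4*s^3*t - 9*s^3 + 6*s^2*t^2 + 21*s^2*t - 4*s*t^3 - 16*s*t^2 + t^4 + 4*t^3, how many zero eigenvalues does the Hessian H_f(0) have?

2

The Hessian at 0 is [[0, 0], [0, 0]] of rank 0; hence corank 2.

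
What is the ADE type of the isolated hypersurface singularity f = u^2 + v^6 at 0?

A_{5}

The Hessian of f at 0 has rank 1. Corank 1: A-series; mu = 5 gives A_5.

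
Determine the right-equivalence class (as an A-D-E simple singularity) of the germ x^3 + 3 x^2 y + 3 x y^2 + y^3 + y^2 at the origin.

A2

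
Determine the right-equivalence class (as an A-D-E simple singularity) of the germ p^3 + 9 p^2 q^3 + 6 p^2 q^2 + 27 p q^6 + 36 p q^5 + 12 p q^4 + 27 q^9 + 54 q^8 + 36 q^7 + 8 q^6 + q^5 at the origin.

E8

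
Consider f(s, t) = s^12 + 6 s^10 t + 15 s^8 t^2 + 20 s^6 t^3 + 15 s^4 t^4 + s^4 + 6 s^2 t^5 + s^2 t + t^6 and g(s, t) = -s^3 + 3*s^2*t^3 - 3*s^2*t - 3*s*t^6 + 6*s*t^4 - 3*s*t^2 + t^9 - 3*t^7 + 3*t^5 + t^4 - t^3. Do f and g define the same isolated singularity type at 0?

The Hessian of f at 0 is [[0, 0], [0, 0]] with rank 0, so corank 2. A Groebner basis of the Jacobian ideal J(f) in C{s,t} is {s^2/6 + t^5, s^3, s*t}; counting standard monomials gives mu = 7. Corank 2; j^3 = s^2*t has shape L^2 M (L != M), so D-series; mu = 7 gives D_7. The Hessian of g at 0 is [[0, 0], [0, 0]] with rank 0, so corank 2. A Groebner basis of the Jacobian ideal J(g) in C{s,t} is {t^3, s^2 + 2*s*t + t^2}; counting standard monomials gives mu = 6. Corank 2; j^3 = -(s + t)^3 is a perfect cube, so E-series; the 4-jet and mu = 6 give E_6. f is D_7 but g is E_6, hence not right-equivalent.

No.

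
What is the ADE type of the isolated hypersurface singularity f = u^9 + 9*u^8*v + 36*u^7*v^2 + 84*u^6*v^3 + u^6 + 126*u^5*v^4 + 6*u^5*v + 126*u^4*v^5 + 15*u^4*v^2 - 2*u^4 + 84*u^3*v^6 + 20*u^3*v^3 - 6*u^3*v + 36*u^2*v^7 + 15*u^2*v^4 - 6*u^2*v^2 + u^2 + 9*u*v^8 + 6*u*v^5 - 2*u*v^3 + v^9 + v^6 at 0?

A8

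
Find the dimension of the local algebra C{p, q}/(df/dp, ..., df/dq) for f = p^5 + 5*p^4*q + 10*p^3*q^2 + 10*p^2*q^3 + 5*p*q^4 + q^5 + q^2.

4

The Hessian of f at 0 is [[0, 0], [0, 2]] with rank 1, so corank 1. A Groebner basis of the Jacobian ideal J(f) in C{p,q} is {p^4, q}; counting standard monomials gives mu = 4. Corank 1: A-series; mu = 4 gives A_4.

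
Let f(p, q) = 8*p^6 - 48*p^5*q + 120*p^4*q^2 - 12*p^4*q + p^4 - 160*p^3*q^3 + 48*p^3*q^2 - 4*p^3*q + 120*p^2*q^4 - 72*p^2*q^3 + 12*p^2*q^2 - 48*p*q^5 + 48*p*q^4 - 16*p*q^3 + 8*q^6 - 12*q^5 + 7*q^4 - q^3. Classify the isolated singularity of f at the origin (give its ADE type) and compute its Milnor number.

The Hessian of f at 0 is [[0, 0], [0, 0]] with rank 0, so corank 2. A Groebner basis of the Jacobian ideal J(f) in C{p,q} is {p^3 - 3*q^2/4, p^2*q - q^2/4, p*q^2, q^3}; counting standard monomials gives mu = 6. Corank 2; j^3 = -q^3 is a perfect cube, so E-series; the 4-jet and mu = 6 give E_6.

Type E_6, Milnor number mu = 6.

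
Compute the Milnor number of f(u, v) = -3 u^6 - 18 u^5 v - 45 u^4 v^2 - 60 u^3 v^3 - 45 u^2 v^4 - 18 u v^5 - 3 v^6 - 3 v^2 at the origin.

5

The Hessian of f at 0 is [[0, 0], [0, -6]] with rank 1, so corank 1. A Groebner basis of the Jacobian ideal J(f) in C{u,v} is {u^5, v}; counting standard monomials gives mu = 5. Corank 1: A-series; mu = 5 gives A_5.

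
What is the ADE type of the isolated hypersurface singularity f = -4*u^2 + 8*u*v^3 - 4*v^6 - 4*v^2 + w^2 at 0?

A_{1}

The Hessian of f at 0 is [[-8, 0, 0], [0, -8, 0], [0, 0, 2]] with rank 3, so corank 0. A Groebner basis of the Jacobian ideal J(f) in C{u,v,w} is {u, v, w}; counting standard monomials gives mu = 1. Corank 0: nondegenerate Morse point, so A_1.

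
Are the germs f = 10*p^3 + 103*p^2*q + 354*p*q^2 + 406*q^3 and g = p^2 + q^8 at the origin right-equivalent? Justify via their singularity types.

No.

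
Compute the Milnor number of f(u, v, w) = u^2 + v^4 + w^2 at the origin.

3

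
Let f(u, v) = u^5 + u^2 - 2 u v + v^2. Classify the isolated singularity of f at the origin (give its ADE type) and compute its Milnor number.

The Hessian of f at 0 has rank 1. Corank 1: A-series; mu = 4 gives A_4.

Type A_4, Milnor number mu = 4.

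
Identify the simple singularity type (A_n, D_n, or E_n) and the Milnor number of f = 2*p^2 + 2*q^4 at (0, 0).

Type A3, Milnor number mu = 3.

The Hessian of f at 0 has rank 1. Corank 1: A-series; mu = 3 gives A_3.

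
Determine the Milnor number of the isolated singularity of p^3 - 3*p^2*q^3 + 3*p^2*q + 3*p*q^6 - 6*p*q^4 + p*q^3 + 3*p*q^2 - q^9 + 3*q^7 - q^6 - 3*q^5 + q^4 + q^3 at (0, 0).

7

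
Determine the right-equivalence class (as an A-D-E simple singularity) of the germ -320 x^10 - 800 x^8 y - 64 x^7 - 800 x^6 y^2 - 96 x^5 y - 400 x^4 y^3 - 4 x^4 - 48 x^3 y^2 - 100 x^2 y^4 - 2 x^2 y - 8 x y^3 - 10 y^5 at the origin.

D_{6}

The Hessian of f at 0 has rank 0. Corank 2; j^3 = -2*x^2*y has shape L^2 M (L != M), so D-series; mu = 6 gives D_6.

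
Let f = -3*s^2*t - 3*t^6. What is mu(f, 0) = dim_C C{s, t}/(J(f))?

7

The Hessian of f at 0 has rank 0. Corank 2; j^3 = -3*s^2*t has shape L^2 M (L != M), so D-series; mu = 7 gives D_7.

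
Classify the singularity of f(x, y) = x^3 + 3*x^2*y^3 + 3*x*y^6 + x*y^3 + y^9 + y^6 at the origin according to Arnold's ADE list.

E_7

The Hessian of f at 0 has rank 0. Corank 2; j^3 = x^3 is a perfect cube, so E-series; the 4-jet and mu = 7 give E_7.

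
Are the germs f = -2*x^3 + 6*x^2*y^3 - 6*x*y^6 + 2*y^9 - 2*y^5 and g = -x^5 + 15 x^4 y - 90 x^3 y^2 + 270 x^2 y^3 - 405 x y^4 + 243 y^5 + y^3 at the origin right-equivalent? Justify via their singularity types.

Yes.

The Hessian of f at 0 is [[0, 0], [0, 0]] with rank 0, so corank 2. A Groebner basis of the Jacobian ideal J(f) in C{x,y} is {-x^2/2 + x*y^3, y^4, x^3, x^2*y}; counting standard monomials gives mu = 8. Corank 2; j^3 = -2*x^3 is a perfect cube, so E-series; the 5-jet and mu = 8 give E_8. The Hessian of g at 0 is [[0, 0], [0, 0]] with rank 0, so corank 2. A Groebner basis of the Jacobian ideal J(g) in C{x,y} is {x^4 - 12*x^3*y, y^2}; counting standard monomials gives mu = 8. Corank 2; j^3 = y^3 is a perfect cube, so E-series; the 5-jet and mu = 8 give E_8. Both have type E_8, hence right-equivalent.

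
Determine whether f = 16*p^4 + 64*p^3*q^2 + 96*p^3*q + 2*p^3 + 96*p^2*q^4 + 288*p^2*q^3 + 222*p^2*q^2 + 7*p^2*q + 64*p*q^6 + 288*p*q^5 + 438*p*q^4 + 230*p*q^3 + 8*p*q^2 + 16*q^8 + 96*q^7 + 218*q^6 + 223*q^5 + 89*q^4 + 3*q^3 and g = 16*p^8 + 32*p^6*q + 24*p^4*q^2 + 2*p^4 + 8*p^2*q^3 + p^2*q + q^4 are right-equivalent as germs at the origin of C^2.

The Hessian of f at 0 has rank 0. Corank 2; j^3 = (p + q)^2*(2*p + 3*q) has shape L^2 M (L != M), so D-series; mu = 5 gives D_5. The Hessian of g at 0 has rank 0. Corank 2; j^3 = p^2*q has shape L^2 M (L != M), so D-series; mu = 5 gives D_5. Both have type D_5, hence right-equivalent.

Yes.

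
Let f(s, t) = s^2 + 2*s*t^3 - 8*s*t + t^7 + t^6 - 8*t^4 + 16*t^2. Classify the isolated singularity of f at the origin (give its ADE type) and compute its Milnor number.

Type A_{6}, Milnor number mu = 6.

The Hessian of f at 0 has rank 1. Corank 1: A-series; mu = 6 gives A_6.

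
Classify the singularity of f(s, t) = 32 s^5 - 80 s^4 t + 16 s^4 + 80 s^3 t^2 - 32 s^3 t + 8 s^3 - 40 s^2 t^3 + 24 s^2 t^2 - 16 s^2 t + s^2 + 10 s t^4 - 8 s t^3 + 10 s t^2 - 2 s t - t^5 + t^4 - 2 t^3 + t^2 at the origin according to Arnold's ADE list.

The Hessian of f at 0 is [[2, -2], [-2, 2]] with rank 1, so corank 1. A Groebner basis of the Jacobian ideal J(f) in C{s,t} is {-s/4 + t^3 - t^2/4 + t/4, s^2 + s/2 - t^2/2 - t/2, s*t + s/4 - 3*t^2/4 - t/4}; counting standard monomials gives mu = 4. Corank 1: A-series; mu = 4 gives A_4.

A_{4}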